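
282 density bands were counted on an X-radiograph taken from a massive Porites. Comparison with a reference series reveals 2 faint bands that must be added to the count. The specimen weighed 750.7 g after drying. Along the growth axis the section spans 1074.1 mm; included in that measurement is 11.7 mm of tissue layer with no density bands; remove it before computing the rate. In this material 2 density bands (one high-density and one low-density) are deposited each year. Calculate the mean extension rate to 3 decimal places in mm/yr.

True density band count = 282 + 2 = 284.
Dividing by 2 density bands per year: 284 / 2 = 142 years.
The growth record spans 1074.1 − 11.7 = 1062.4 mm.
Mean rate = 1062.4 mm / 142 years ≈ 7.482 mm/yr.

7.482 mm/yr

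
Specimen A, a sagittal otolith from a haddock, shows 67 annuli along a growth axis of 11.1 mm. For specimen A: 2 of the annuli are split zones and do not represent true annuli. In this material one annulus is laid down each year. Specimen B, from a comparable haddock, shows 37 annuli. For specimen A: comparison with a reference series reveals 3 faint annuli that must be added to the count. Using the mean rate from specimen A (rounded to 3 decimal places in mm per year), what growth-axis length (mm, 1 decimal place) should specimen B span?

6.0 mm

Specimen A: after corrections the count is 67 − 2 + 3 = 68 annuli.
A: 11.1 mm over 68 years gives 11.1 / 68 ≈ 0.163 mm/year.
For B, 0.163 mm/year × 37 years = 6.0 mm.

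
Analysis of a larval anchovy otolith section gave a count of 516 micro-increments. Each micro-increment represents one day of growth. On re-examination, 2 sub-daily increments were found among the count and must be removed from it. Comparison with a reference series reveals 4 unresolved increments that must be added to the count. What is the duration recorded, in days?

After corrections the count is 516 − 2 + 4 = 518 micro-increments.
One micro-increment per day makes the duration 518 days.

518 days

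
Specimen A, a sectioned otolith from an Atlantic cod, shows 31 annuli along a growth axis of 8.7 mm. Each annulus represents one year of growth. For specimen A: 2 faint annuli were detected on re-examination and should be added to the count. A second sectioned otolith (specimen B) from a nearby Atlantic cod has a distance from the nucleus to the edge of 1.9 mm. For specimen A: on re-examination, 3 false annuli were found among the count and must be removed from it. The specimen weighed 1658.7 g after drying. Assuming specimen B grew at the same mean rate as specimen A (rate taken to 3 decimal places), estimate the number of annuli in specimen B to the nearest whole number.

7 annuli

Specimen A: correcting the raw count gives 31 − 3 + 2 = 30 true annuli.
A: 8.7 mm over 30 years gives 8.7 / 30 ≈ 0.290 mm/yr.
B spans 1.9 / 0.290 = 6.55 years ≈ 7 annuli.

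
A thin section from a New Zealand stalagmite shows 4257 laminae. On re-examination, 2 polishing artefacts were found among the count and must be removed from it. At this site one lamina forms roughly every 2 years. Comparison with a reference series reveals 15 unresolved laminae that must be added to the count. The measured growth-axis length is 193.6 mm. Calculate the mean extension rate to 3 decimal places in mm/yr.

0.023 mm/yr

After corrections the count is 4257 − 2 + 15 = 4270 laminae.
4270 laminae at 2 years each span 4270 × 2 = 8540 years.
Extension rate ≈ 193.6 / 8540 = 0.023 mm/yr.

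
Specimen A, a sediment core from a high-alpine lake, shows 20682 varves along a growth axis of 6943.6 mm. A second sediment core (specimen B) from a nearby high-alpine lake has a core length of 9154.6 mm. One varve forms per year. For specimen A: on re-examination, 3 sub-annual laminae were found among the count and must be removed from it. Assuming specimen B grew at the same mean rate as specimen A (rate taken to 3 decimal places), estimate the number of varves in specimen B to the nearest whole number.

Specimen A: after corrections the count is 20682 − 3 = 20679 varves.
A: 6943.6 mm over 20679 years gives 6943.6 / 20679 ≈ 0.336 mm/yr.
For B, 9154.6 / 0.336 = 27245.83 years ≈ 27246 varves.

27246 varves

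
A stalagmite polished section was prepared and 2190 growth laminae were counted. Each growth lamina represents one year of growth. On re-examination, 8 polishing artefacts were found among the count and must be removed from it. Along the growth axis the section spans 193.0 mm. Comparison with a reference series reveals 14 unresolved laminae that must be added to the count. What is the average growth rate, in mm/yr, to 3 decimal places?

Correcting the raw count gives 2190 − 8 + 14 = 2196 true growth laminae.
Extension rate ≈ 193.0 / 2196 = 0.088 mm/yr.

0.088 mm/yr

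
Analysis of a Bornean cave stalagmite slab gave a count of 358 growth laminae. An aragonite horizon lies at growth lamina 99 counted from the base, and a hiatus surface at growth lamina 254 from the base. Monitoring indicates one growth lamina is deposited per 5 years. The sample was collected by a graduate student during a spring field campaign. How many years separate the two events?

775 yr

254 − 99 = 155 growth laminae lie between the two events.
Multiplying by 5 years per growth lamina: 155 × 5 = 775 years.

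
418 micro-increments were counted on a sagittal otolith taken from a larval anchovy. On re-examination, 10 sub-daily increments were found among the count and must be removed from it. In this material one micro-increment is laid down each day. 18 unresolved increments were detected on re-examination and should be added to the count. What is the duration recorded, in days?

426 d

True micro-increment count = 418 − 10 + 18 = 426.
At one micro-increment per day, that is 426 days.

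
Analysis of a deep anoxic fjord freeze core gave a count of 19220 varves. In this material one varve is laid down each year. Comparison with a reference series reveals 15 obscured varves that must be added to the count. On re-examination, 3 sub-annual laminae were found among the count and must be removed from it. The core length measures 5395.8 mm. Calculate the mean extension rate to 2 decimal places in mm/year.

True varve count = 19220 − 3 + 15 = 19232.
Mean rate = 5395.8 mm / 19232 years ≈ 0.28 mm/year.

0.28 mm/year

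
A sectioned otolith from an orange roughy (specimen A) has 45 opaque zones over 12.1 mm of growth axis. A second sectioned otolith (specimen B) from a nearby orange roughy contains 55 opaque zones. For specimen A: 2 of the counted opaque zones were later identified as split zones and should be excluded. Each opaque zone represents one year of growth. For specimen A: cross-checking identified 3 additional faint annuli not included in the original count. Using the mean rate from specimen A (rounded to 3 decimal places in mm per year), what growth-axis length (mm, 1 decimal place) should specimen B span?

14.5 mm

Specimen A: after corrections the count is 45 − 2 + 3 = 46 opaque zones.
A: 12.1 mm over 46 years gives 12.1 / 46 ≈ 0.263 mm/year.
Length of B = 0.263 × 55 = 14.5 mm.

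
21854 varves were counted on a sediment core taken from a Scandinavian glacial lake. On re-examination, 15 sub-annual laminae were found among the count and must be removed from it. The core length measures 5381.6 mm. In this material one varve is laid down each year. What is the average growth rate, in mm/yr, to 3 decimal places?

0.246 mm/yr

Correcting the raw count gives 21854 − 15 = 21839 true varves.
Mean rate = 5381.6 mm / 21839 years ≈ 0.246 mm/yr.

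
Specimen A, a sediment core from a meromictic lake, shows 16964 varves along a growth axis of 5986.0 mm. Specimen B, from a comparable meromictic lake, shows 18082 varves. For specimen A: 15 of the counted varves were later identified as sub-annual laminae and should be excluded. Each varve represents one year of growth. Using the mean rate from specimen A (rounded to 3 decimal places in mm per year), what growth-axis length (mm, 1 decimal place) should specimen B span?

Specimen A: correcting the raw count gives 16964 − 15 = 16949 true varves.
A: Mean rate = 5986.0 mm / 16949 years ≈ 0.353 mm per year.
B's length ≈ 0.353 × 18082 = 6382.9 mm.

6382.9 mm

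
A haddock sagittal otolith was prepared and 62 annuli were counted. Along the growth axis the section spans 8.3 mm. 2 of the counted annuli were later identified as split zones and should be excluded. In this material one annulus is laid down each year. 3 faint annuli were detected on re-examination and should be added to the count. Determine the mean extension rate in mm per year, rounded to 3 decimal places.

Adjusted count: 62 − 2 + 3 = 63 annuli.
8.3 mm over 63 years gives 8.3 / 63 ≈ 0.132 mm per year.

0.132 mm per year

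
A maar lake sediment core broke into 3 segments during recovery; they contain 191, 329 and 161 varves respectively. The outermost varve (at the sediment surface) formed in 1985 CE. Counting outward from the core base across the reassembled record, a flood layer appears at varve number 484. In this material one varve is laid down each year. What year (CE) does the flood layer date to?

Total varves = 191 + 329 + 161 = 681.
681 − 484 = 197 varves lie beyond the flood layer toward the sediment surface.
The varve at the sediment surface is 1985 CE, so the flood layer dates to 1985 − 197 = 1788 CE.

1788 CE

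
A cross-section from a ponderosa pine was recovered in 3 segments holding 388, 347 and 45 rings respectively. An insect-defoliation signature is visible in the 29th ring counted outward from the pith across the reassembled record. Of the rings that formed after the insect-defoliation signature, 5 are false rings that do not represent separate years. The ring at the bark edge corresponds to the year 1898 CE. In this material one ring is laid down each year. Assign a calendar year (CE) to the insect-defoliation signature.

Total rings = 388 + 347 + 45 = 780.
The insect-defoliation signature sits at ring 29 from the pith, so 780 − 29 = 751 rings formed after it.
Removing the 5 false rings leaves 751 − 5 = 746 true rings beyond the insect-defoliation signature.
Counting back 746 years from 1898 CE places the insect-defoliation signature in 1898 − 746 = 1152 CE.

1152 CE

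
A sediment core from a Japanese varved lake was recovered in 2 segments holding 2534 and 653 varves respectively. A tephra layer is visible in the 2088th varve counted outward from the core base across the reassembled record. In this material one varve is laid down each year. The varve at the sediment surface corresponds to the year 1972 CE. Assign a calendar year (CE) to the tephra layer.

873 CE

Total varves = 2534 + 653 = 3187.
Between varve 2088 and the sediment surface there are 3187 − 2088 = 1099 varves.
The varve at the sediment surface is 1972 CE, so the tephra layer dates to 1972 − 1099 = 873 CE.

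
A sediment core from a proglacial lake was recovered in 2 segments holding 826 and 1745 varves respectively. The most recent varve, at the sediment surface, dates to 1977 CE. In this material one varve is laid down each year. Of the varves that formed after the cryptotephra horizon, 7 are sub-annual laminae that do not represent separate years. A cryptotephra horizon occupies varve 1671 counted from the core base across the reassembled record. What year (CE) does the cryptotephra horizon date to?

Total varves = 826 + 1745 = 2571.
Between varve 1671 and the sediment surface there are 2571 − 1671 = 900 varves.
900 − 7 false = 893 true varves after the cryptotephra horizon.
The varve at the sediment surface is 1977 CE, so the cryptotephra horizon dates to 1977 − 893 = 1084 CE.

1084 CE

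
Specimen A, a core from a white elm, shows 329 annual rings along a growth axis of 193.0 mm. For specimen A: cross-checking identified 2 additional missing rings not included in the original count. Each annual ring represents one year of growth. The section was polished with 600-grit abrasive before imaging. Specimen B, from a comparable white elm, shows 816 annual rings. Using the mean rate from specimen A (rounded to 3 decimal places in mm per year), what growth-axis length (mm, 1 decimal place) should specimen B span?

Specimen A: after corrections the count is 329 + 2 = 331 annual rings.
A: Mean rate = 193.0 mm / 331 years ≈ 0.583 mm per year.
B's length ≈ 0.583 × 816 = 475.7 mm.

475.7 mm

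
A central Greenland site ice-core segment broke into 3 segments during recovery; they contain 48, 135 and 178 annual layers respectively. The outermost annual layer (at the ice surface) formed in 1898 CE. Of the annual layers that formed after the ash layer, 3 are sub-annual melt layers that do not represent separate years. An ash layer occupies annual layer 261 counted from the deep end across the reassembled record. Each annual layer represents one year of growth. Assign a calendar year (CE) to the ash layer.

1801 CE

Total annual layers = 48 + 135 + 178 = 361.
The ash layer sits at annual layer 261 from the deep end, so 361 − 261 = 100 annual layers formed after it.
Removing the 3 false annual layers leaves 100 − 3 = 97 true annual layers beyond the ash layer.
The annual layer at the ice surface is 1898 CE, so the ash layer dates to 1898 − 97 = 1801 CE.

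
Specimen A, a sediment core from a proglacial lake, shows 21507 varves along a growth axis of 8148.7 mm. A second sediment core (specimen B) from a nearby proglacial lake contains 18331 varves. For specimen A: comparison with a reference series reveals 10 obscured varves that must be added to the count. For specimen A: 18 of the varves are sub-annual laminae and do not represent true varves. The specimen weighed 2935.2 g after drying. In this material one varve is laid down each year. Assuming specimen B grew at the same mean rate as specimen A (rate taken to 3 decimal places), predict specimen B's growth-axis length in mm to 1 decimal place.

Specimen A: correcting the raw count gives 21507 − 18 + 10 = 21499 true varves.
A: Extension rate ≈ 8148.7 / 21499 = 0.379 mm/yr.
Length of B = 0.379 × 18331 = 6947.4 mm.

6947.4 mm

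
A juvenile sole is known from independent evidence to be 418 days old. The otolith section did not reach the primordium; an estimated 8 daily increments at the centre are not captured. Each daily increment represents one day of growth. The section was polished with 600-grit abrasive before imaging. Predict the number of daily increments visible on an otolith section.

One daily increment per day gives 418 daily increments over 418 days.
Subtracting the 8 daily increments not captured gives 418 − 8 = 410 daily increments in the record.

410 daily increments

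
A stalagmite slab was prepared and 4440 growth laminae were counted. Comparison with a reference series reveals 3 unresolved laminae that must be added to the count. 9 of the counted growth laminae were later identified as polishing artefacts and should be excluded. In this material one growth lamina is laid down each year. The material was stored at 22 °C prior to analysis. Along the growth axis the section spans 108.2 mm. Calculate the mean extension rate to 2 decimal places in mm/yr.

0.02 mm/yr

After corrections the count is 4440 − 9 + 3 = 4434 growth laminae.
Mean rate = 108.2 mm / 4434 years ≈ 0.02 mm/yr.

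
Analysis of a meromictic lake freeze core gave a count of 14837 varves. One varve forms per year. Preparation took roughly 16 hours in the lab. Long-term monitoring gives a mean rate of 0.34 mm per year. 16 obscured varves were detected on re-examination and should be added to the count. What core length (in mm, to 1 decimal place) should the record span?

Correcting the raw count gives 14837 + 16 = 14853 true varves.
Predicted length = 0.34 mm/year × 14853 years = 5050.0 mm.

5050.0 mm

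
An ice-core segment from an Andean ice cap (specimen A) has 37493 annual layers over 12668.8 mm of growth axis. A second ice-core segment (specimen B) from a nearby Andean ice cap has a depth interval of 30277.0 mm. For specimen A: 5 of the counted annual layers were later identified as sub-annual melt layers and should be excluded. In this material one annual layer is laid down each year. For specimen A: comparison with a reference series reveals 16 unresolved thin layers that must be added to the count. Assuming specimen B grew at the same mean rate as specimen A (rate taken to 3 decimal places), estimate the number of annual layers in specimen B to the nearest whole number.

89577 annual layers

Specimen A: true annual layer count = 37493 − 5 + 16 = 37504.
A: 12668.8 mm over 37504 years gives 12668.8 / 37504 ≈ 0.338 mm/year.
For B, 30277.0 / 0.338 = 89576.92 years ≈ 89577 annual layers.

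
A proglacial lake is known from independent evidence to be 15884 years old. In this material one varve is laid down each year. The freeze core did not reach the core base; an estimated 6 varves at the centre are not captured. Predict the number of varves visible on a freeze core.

15878 varves

At one varve per year, 15884 years correspond to 15884 varves.
15884 − 6 missed = 15878 varves expected in the prepared section.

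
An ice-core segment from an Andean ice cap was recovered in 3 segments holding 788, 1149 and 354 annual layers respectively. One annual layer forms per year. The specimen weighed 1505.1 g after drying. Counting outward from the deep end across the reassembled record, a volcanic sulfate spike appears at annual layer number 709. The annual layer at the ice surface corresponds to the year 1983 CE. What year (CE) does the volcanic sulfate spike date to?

401 CE

Total annual layers = 788 + 1149 + 354 = 2291.
2291 − 709 = 1582 annual layers lie beyond the volcanic sulfate spike toward the ice surface.
The annual layer at the ice surface is 1983 CE, so the volcanic sulfate spike dates to 1983 − 1582 = 401 CE.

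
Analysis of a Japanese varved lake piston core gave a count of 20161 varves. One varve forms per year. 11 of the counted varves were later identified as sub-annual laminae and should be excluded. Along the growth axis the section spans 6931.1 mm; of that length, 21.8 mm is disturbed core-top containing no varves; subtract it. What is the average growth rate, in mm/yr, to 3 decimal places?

0.343 mm/yr

Correcting the raw count gives 20161 − 11 = 20150 true varves.
Removing the 21.8 mm offcut leaves 6931.1 − 21.8 = 6909.3 mm.
6909.3 mm over 20150 years gives 6909.3 / 20150 ≈ 0.343 mm/yr.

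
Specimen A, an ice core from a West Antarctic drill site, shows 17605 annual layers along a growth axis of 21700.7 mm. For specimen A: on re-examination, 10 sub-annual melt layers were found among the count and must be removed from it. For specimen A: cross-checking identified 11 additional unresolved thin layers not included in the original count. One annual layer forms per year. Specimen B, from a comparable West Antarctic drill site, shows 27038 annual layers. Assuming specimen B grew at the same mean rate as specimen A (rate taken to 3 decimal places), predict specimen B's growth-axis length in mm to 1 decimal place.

33337.9 mm

Specimen A: adjusted count: 17605 − 10 + 11 = 17606 annual layers.
A: Extension rate ≈ 21700.7 / 17606 = 1.233 mm per year.
For B, 1.233 mm/year × 27038 years = 33337.9 mm.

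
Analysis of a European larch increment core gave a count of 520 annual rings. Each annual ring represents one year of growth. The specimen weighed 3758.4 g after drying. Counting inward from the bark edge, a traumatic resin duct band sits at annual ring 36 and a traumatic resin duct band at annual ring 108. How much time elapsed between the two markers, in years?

Separation: 108 − 36 = 72 annual rings.
That is 72 years at one annual ring per year.

72 years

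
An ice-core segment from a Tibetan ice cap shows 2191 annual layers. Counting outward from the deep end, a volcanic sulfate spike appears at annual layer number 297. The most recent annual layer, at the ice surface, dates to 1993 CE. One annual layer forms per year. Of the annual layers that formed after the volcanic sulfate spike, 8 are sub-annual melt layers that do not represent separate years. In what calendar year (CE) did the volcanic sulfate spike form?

Between annual layer 297 and the ice surface there are 2191 − 297 = 1894 annual layers.
Excluding 8 false annual layers: 1894 − 8 = 1886.
1993 − 1886 = 107 CE.

107 CE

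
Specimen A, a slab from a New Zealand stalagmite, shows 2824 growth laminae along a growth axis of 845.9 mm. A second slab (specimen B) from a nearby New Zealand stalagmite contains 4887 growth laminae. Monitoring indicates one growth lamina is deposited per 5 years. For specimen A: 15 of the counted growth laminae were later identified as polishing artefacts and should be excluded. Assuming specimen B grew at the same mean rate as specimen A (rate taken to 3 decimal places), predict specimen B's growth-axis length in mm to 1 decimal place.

Specimen A: adjusted count: 2824 − 15 = 2809 growth laminae.
Specimen A: multiplying by 5 years per growth lamina: 2809 × 5 = 14045 years.
A: 845.9 mm over 14045 years gives 845.9 / 14045 ≈ 0.060 mm/year.
Specimen B: 4887 growth laminae at 5 years each span 4887 × 5 = 24435 years. B's length ≈ 0.060 × 24435 = 1466.1 mm.

1466.1 mm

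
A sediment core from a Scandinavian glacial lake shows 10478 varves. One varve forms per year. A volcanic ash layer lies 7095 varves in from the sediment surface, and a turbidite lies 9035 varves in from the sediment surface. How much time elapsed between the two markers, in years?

1940 yr

The two markers are separated by 9035 − 7095 = 1940 varves.
At one varve per year, 1940 years elapsed between them.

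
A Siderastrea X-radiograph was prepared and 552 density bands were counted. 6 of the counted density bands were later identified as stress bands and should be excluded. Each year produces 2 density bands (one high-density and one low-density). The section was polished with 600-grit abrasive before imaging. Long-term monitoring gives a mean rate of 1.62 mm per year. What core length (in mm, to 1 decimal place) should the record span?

442.3 mm

True density band count = 552 − 6 = 546.
Dividing by 2 density bands per year: 546 / 2 = 273 years.
273 years at 1.62 mm/year gives 1.62 × 273 = 442.3 mm.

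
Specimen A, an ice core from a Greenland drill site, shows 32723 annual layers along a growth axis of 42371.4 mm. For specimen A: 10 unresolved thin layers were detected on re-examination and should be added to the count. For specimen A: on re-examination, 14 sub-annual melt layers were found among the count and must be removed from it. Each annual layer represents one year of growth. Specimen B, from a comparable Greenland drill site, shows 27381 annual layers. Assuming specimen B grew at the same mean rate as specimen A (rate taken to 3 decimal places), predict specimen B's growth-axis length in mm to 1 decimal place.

Specimen A: adjusted count: 32723 − 14 + 10 = 32719 annual layers.
A: Extension rate ≈ 42371.4 / 32719 = 1.295 mm/yr.
B's length ≈ 1.295 × 27381 = 35458.4 mm.

35458.4 mm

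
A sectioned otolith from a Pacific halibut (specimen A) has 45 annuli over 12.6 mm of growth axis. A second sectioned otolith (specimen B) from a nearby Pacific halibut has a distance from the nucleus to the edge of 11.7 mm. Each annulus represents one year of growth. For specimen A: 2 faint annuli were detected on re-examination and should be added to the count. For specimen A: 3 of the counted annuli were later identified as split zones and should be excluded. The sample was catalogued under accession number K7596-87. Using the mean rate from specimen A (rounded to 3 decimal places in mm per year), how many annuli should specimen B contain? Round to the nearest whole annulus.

Specimen A: adjusted count: 45 − 3 + 2 = 44 annuli.
A: 12.6 mm over 44 years gives 12.6 / 44 ≈ 0.286 mm/yr.
For B, 11.7 / 0.286 = 40.91 years ≈ 41 annuli.

41 annuli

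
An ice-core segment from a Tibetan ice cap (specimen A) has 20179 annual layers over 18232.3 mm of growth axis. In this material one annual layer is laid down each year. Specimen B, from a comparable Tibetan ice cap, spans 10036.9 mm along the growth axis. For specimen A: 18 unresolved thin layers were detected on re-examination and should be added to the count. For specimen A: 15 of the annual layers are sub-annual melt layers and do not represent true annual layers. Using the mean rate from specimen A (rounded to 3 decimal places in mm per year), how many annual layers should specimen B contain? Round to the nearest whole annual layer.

11115 annual layers

Specimen A: correcting the raw count gives 20179 − 15 + 18 = 20182 true annual layers.
A: 18232.3 mm over 20182 years gives 18232.3 / 20182 ≈ 0.903 mm/year.
For B, 10036.9 / 0.903 = 11115.06 years ≈ 11115 annual layers.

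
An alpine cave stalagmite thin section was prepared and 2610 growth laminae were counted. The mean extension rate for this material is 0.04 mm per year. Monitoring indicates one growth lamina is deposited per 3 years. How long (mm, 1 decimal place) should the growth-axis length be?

Multiplying by 3 years per growth lamina: 2610 × 3 = 7830 years.
Length ≈ 0.04 × 7830 = 313.2 mm.

313.2 mm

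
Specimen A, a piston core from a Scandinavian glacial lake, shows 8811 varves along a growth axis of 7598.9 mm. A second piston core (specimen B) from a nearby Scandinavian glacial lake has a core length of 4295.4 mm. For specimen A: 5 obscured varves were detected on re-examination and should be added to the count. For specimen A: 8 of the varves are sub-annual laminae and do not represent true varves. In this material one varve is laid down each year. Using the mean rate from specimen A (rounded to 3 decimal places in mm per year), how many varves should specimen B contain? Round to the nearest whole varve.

Specimen A: correcting the raw count gives 8811 − 8 + 5 = 8808 true varves.
A: 7598.9 mm over 8808 years gives 7598.9 / 8808 ≈ 0.863 mm/yr.
Specimen B: 4295.4 mm / 0.863 mm per year = 4977.29 years ≈ 4977 varves.

4977 varves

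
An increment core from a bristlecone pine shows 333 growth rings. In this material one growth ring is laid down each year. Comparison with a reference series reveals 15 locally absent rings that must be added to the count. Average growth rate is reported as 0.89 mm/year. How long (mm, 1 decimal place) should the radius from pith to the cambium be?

Adjusted count: 333 + 15 = 348 growth rings.
348 years at 0.89 mm/year gives 0.89 × 348 = 309.7 mm.

309.7 mm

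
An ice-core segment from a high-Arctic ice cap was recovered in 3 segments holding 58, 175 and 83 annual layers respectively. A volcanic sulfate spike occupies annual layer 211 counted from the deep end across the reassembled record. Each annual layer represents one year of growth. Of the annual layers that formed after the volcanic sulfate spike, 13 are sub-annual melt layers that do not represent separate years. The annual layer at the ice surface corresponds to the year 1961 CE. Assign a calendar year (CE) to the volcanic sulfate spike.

Total annual layers = 58 + 175 + 83 = 316.
Between annual layer 211 and the ice surface there are 316 − 211 = 105 annual layers.
Removing the 13 false annual layers leaves 105 − 13 = 92 true annual layers beyond the volcanic sulfate spike.
Counting back 92 years from 1961 CE places the volcanic sulfate spike in 1961 − 92 = 1869 CE.

1869 CE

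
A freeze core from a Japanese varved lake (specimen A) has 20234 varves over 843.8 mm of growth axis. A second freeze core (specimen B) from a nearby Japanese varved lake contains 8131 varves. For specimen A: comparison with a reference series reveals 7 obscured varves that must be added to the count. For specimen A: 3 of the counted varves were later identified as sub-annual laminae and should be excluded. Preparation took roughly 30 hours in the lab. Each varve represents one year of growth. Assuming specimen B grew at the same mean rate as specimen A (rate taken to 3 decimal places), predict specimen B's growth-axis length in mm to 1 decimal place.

Specimen A: adjusted count: 20234 − 3 + 7 = 20238 varves.
A: Extension rate ≈ 843.8 / 20238 = 0.042 mm/yr.
B's length ≈ 0.042 × 8131 = 341.5 mm.

341.5 mm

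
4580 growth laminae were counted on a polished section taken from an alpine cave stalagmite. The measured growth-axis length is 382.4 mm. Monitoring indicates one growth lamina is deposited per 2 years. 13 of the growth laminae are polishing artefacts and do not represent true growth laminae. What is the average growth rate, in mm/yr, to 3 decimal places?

After corrections the count is 4580 − 13 = 4567 growth laminae.
At 2 years per growth lamina, 4567 × 2 = 9134 years.
Mean rate = 382.4 mm / 9134 years ≈ 0.042 mm/yr.

0.042 mm/yr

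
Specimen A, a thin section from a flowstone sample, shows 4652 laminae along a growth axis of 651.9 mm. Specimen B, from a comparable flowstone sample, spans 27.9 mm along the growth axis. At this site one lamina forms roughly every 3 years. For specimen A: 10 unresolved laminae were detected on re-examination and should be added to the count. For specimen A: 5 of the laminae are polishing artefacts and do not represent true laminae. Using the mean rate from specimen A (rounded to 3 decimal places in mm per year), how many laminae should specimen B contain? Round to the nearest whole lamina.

Specimen A: true lamina count = 4652 − 5 + 10 = 4657.
Specimen A: at 3 years per lamina, 4657 × 3 = 13971 years.
A: Mean rate = 651.9 mm / 13971 years ≈ 0.047 mm/year.
B spans 27.9 / 0.047 = 593.62 years; at 3 years per lamina that is 593.62 / 3 ≈ 198 laminae.

198 laminae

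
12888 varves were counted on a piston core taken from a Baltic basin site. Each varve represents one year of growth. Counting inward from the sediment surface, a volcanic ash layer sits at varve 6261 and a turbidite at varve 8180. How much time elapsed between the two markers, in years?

8180 − 6261 = 1919 varves lie between the two events.
That is 1919 years at one varve per year.

1919 years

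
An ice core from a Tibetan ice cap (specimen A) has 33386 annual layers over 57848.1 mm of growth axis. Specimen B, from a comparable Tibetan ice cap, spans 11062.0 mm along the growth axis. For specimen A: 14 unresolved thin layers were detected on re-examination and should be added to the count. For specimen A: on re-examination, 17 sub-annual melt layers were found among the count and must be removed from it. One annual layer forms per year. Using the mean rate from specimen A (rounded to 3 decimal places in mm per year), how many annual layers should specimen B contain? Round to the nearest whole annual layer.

Specimen A: correcting the raw count gives 33386 − 17 + 14 = 33383 true annual layers.
A: Mean rate = 57848.1 mm / 33383 years ≈ 1.733 mm per year.
For B, 11062.0 / 1.733 = 6383.15 years ≈ 6383 annual layers.

6383 annual layers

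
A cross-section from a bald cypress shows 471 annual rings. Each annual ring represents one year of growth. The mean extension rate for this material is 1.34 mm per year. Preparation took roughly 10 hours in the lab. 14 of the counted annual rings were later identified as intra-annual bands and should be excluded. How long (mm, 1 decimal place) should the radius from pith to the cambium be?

612.4 mm

Adjusted count: 471 − 14 = 457 annual rings.
Predicted length = 1.34 mm/year × 457 years = 612.4 mm.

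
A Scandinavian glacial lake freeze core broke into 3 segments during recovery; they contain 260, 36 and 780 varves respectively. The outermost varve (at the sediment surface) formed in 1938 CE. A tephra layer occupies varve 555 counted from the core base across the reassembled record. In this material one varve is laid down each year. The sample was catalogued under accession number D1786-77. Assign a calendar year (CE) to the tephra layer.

Total varves = 260 + 36 + 780 = 1076.
Between varve 555 and the sediment surface there are 1076 − 555 = 521 varves.
The varve at the sediment surface is 1938 CE, so the tephra layer dates to 1938 − 521 = 1417 CE.

1417 CE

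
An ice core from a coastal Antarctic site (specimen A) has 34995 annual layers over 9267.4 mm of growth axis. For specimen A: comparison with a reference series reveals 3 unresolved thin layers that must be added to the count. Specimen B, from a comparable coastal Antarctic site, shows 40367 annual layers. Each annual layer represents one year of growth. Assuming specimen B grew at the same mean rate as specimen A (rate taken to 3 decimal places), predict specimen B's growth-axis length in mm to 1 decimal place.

Specimen A: adjusted count: 34995 + 3 = 34998 annual layers.
A: Mean rate = 9267.4 mm / 34998 years ≈ 0.265 mm/year.
For B, 0.265 mm/year × 40367 years = 10697.3 mm.

10697.3 mm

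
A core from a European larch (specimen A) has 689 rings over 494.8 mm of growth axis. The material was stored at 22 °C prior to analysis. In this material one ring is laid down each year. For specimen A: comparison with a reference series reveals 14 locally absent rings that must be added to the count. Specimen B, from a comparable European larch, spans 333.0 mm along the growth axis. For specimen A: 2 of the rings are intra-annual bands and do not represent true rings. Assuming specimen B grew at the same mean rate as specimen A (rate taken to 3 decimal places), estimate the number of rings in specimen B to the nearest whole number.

472 rings

Specimen A: adjusted count: 689 − 2 + 14 = 701 rings.
A: Mean rate = 494.8 mm / 701 years ≈ 0.706 mm per year.
Specimen B: 333.0 mm / 0.706 mm per year = 471.67 years ≈ 472 rings.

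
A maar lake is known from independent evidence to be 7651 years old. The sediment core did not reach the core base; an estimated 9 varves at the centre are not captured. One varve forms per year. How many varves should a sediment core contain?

One varve per year gives 7651 varves over 7651 years.
7651 − 9 missed = 7642 varves expected in the prepared section.

7642 varves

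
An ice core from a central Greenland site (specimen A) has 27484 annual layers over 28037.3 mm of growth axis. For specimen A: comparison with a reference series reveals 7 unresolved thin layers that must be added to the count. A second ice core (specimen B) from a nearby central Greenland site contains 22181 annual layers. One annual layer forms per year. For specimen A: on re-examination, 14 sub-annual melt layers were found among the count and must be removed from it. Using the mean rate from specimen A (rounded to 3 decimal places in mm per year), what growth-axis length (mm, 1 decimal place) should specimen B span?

Specimen A: adjusted count: 27484 − 14 + 7 = 27477 annual layers.
A: Mean rate = 28037.3 mm / 27477 years ≈ 1.020 mm/year.
For B, 1.020 mm/year × 22181 years = 22624.6 mm.

22624.6 mm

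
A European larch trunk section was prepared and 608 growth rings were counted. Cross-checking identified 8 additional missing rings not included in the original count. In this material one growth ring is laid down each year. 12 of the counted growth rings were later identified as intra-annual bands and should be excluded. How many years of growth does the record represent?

604 years

Adjusted count: 608 − 12 + 8 = 604 growth rings.
At one growth ring per year, that is 604 years.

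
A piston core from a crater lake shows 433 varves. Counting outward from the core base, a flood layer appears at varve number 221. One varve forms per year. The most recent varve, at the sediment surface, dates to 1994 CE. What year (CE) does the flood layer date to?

1782 CE

433 − 221 = 212 varves lie beyond the flood layer toward the sediment surface.
Counting back 212 years from 1994 CE places the flood layer in 1994 − 212 = 1782 CE.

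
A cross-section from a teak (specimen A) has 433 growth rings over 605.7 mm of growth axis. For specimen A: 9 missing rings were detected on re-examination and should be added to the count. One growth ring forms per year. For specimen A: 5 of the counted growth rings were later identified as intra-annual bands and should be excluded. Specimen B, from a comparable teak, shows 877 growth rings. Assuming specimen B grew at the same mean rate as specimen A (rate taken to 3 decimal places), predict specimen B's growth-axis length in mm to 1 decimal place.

1215.5 mm

Specimen A: after corrections the count is 433 − 5 + 9 = 437 growth rings.
A: 605.7 mm over 437 years gives 605.7 / 437 ≈ 1.386 mm per year.
For B, 1.386 mm/year × 877 years = 1215.5 mm.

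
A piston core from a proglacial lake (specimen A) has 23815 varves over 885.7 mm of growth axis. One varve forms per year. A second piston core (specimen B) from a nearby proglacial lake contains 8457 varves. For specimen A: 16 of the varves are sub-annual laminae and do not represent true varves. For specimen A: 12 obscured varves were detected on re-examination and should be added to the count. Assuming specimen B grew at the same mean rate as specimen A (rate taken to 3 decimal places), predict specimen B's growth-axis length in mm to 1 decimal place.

312.9 mm

Specimen A: true varve count = 23815 − 16 + 12 = 23811.
A: 885.7 mm over 23811 years gives 885.7 / 23811 ≈ 0.037 mm/year.
For B, 0.037 mm/year × 8457 years = 312.9 mm.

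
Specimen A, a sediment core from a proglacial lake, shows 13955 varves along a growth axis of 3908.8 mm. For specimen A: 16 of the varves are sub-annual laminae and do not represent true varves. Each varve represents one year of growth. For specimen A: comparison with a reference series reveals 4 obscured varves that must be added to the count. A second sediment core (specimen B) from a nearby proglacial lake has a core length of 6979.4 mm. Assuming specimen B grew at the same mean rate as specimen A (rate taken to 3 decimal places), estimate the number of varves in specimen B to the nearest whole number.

24926 varves

Specimen A: true varve count = 13955 − 16 + 4 = 13943.
A: 3908.8 mm over 13943 years gives 3908.8 / 13943 ≈ 0.280 mm per year.
For B, 6979.4 / 0.280 = 24926.43 years ≈ 24926 varves.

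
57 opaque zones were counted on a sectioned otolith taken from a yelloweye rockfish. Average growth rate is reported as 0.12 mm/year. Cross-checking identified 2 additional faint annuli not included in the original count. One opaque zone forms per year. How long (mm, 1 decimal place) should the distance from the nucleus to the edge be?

7.1 mm

Adjusted count: 57 + 2 = 59 opaque zones.
Predicted length = 0.12 mm/year × 59 years = 7.1 mm.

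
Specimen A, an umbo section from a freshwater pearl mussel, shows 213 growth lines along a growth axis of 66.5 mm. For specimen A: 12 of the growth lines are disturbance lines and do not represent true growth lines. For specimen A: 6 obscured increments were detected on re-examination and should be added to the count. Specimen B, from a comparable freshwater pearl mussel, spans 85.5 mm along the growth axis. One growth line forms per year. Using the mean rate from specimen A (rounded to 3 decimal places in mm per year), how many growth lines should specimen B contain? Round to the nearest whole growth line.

Specimen A: after corrections the count is 213 − 12 + 6 = 207 growth lines.
A: 66.5 mm over 207 years gives 66.5 / 207 ≈ 0.321 mm per year.
Specimen B: 85.5 mm / 0.321 mm per year = 266.36 years ≈ 266 growth lines.

266 growth lines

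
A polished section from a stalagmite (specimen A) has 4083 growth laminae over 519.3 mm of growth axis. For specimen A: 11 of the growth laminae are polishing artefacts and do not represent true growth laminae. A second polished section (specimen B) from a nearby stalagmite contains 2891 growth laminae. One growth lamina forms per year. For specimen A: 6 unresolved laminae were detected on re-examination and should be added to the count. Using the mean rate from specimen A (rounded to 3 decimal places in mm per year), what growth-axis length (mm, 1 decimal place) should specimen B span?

367.2 mm

Specimen A: adjusted count: 4083 − 11 + 6 = 4078 growth laminae.
A: Mean rate = 519.3 mm / 4078 years ≈ 0.127 mm/year.
For B, 0.127 mm/year × 2891 years = 367.2 mm.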